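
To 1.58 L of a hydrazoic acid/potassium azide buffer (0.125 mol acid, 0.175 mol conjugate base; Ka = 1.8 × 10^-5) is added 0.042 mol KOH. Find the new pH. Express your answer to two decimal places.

pH = 5.16

After neutralization: n(HN3) = 0.083 mol, n(N3-) = 0.217 mol.
pKa = −log(1.8 × 10^-5) = 4.745
pH = pKa + log(n_N3-/n_HN3) = 4.745 + log(0.217/0.083) = 4.745 + (+0.417)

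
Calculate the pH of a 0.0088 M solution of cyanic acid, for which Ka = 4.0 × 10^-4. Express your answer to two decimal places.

pH = 2.77

HOCN ⇌ OCN- + H+
Let x = [H+] at equilibrium. Ka = x²/(0.0088 − x).
Here C₀/Ka ≈ 22, so the small-x approximation fails. Use the quadratic:
x = (−Ka + √(Ka² + 4·Ka·C₀))/2 = 1.69 × 10^-3 M
pH = −log(1.69 × 10^-3) = 2.77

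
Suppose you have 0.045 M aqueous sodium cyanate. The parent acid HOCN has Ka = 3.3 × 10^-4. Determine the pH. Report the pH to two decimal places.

OCN- is the conjugate base of the weak acid HOCN.
Kb = Kw/Ka = 1.0×10^-14 / 3.3 × 10^-4 = 3.03 × 10^-11
From the ICE table, Kb = [OH-]²/(0.045 − [OH-]) = 3.03 × 10^-11.
Neglecting [OH-] in the denominator: [OH-] = √(3.03 × 10^-11 × 0.045) = 1.17 × 10^-6 M
pOH = −log(1.17 × 10^-6) = 5.93; pH = 14.00 − 5.93 = 8.07

pH = 8.07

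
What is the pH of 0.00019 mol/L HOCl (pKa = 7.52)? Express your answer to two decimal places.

pH = 5.62

HOCl ⇌ OCl- + H+
Ka = 10^(−7.52) = 3.02 × 10^-8
Let x = [H+] at equilibrium. Ka = x²/(0.00019 − x).
Assume x ≪ 0.00019: x ≈ √(3.02 × 10^-8 × 0.00019) = 2.40 × 10^-6 M
(x/C₀ = 1.3% < 5%, so the approximation holds.)
pH = −log(2.40 × 10^-6) = 5.62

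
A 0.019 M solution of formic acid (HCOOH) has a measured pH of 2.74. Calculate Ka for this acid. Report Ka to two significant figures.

Ka = 1.9 × 10^-4

[H+] = 10^(-2.74) = 1.82 × 10^-3 M
At equilibrium [HA] = 0.019 − 1.82 × 10^-3 = 1.72 × 10^-2 M
Ka = [H+][A-]/[HA] = (1.82 × 10^-3)² / 1.72 × 10^-2 = 1.9 × 10^-4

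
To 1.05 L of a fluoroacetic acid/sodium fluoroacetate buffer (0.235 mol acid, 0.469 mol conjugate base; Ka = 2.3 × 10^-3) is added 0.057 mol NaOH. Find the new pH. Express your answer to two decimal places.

OH- converts FCH2COOH to FCH2COO-: FCH2COOH → 0.178 mol, FCH2COO- → 0.526 mol.
pKa = −log(2.3 × 10^-3) = 2.638
pH = pKa + log(n_FCH2COO-/n_FCH2COOH) = 2.638 + log(0.526/0.178) = 2.638 + (+0.471)

pH = 3.11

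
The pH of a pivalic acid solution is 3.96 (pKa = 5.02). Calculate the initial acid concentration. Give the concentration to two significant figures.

[H+] = 10^(-3.96) = 1.10 × 10^-4 M = x
Ka = 10^(−5.02) = 9.55 × 10^-6
Ka = x²/(C₀ − x) ⇒ C₀ = x + x²/Ka
C₀ = 1.10 × 10^-4 + (1.10 × 10^-4)²/(9.55 × 10^-6) = 1.38 × 10^-3 M

C₀ = 1.4 × 10^-3 M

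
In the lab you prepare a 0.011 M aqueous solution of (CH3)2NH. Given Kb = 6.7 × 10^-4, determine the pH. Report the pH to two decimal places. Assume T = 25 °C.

pH = 11.38

(CH3)2NH + H2O ⇌ (CH3)2NH2+ + OH-
Let x = [OH-] at equilibrium. Kb = x²/(0.011 − x).
The 5% rule fails; solving x² + Kb·x − Kb·C₀ = 0 exactly:
x = (−Kb + √(Kb² + 4·Kb·C₀))/2 = 2.40 × 10^-3 M
pOH = 2.62, so pH = 14.00 − pOH = 11.38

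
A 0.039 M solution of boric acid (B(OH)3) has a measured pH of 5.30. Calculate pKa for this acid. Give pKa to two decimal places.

[H+] = 10^(-5.30) = 5.01 × 10^-6 M
At equilibrium [HA] = 0.039 − 5.01 × 10^-6 = 3.90 × 10^-2 M
Ka = [H+][A-]/[HA] = (5.01 × 10^-6)² / 3.90 × 10^-2 = 6.44 × 10^-10
pKa = -log(6.44 × 10^-10) = 9.19

pKa = 9.19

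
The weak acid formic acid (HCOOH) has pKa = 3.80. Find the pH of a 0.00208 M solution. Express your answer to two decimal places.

HCOOH ⇌ HCOO- + H+
Ka = 10^(−3.80) = 1.58 × 10^-4
From the ICE table, Ka = [H+]²/(0.00208 − [H+]) = 1.58 × 10^-4.
The 5% rule fails; solving [H+]² + Ka·[H+] − Ka·C₀ = 0 exactly:
[H+] = [−0.000158 + √(0.000158² + 1.31e-06)]/2 = 5.00 × 10^-4 M
pH = −log(5.00 × 10^-4) = 3.30

pH = 3.30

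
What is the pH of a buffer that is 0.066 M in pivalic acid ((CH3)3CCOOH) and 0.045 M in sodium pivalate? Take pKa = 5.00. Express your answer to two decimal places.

Henderson–Hasselbalch: pH = pKa + log([(CH3)3CCOO-]/[(CH3)3CCOOH]) = 5.00 + log(0.045/0.066)
pH = 5.00 + (-0.166) = 4.83

pH = 4.83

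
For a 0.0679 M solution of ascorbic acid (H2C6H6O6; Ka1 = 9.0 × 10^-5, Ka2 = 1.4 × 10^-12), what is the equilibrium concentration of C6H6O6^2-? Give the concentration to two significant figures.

1.4 × 10^-12 M

First ionization gives [H+] ≈ [HC6H6O6-] = 2.47 × 10^-3 M.
Second step: Ka2 = [H+][C6H6O6^2-]/[HC6H6O6-] ≈ [C6H6O6^2-] (since [H+] ≈ [HC6H6O6-]).
So [C6H6O6^2-] ≈ Ka2.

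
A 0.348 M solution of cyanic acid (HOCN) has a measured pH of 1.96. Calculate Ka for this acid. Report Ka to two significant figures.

Ka = 3.6 × 10^-4

[H+] = 10^(-1.96) = 1.10 × 10^-2 M
At equilibrium [HA] = 0.348 − 1.10 × 10^-2 = 3.37 × 10^-1 M
Ka = [H+][A-]/[HA] = (1.10 × 10^-2)² / 3.37 × 10^-1 = 3.6 × 10^-4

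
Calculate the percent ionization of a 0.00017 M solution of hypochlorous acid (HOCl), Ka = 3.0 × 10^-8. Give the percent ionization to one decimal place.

HOCl ⇌ OCl- + H+; let x = [H+] at equilibrium.
x ≈ √(Ka·C₀) = √(3.0 × 10^-8 × 0.00017) = 2.26 × 10^-6 M
Fraction ionized = 2.26 × 10^-6 / 0.00017 = 0.0133 → 1.3%

1.3%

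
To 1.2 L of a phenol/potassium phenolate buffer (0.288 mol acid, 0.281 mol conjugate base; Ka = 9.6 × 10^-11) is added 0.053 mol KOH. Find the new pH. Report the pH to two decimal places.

pH = 10.17

After neutralization: n(C6H5OH) = 0.235 mol, n(C6H5O-) = 0.334 mol.
pKa = −log(9.6 × 10^-11) = 10.018
pH = pKa + log(n_C6H5O-/n_C6H5OH) = 10.018 + log(0.334/0.235) = 10.018 + (+0.153)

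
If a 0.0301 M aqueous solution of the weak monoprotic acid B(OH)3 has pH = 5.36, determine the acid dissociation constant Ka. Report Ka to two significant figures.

[H+] = 10^(-5.36) = 4.37 × 10^-6 M
At equilibrium [HA] = 0.0301 − 4.37 × 10^-6 = 3.01 × 10^-2 M
Ka = [H+][A-]/[HA] = (4.37 × 10^-6)² / 3.01 × 10^-2 = 6.3 × 10^-10

Ka = 6.3 × 10^-10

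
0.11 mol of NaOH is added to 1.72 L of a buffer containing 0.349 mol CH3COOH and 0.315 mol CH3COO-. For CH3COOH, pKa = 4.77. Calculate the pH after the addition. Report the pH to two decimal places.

pH = 5.02

OH- converts CH3COOH to CH3COO-: CH3COOH → 0.239 mol, CH3COO- → 0.425 mol.
Henderson–Hasselbalch with mole ratio 0.425/0.239: pH = 4.77 + (+0.250)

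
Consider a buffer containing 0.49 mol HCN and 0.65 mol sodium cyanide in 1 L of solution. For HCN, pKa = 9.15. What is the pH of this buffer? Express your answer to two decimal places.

pH = pKa + log([A⁻]/[HA]) = 9.15 + log(0.65/0.49)
pH = 9.15 + (+0.123) = 9.27

pH = 9.27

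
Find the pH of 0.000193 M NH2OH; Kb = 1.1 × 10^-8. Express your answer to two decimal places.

NH2OH + H2O ⇌ NH3OH+ + OH-
From the ICE table, Kb = [OH-]²/(0.000193 − [OH-]) = 1.1 × 10^-8.
Neglecting [OH-] in the denominator: [OH-] = √(1.1 × 10^-8 × 0.000193) = 1.46 × 10^-6 M
([OH-]/C₀ = 0.75% < 5%, so the approximation holds.)
pOH = −log(1.46 × 10^-6) = 5.84; pH = 14.00 − 5.84 = 8.16

pH = 8.16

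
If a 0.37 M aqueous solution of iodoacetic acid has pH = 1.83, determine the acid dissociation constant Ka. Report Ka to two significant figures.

Ka = 6.2 × 10^-4

[H+] = 10^(-1.83) = 1.48 × 10^-2 M
At equilibrium [HA] = 0.37 − 1.48 × 10^-2 = 3.55 × 10^-1 M
Ka = [H+][A-]/[HA] = (1.48 × 10^-2)² / 3.55 × 10^-1 = 6.2 × 10^-4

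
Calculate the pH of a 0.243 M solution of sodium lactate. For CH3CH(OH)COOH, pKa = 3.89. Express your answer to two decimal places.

pH = 8.64

CH3CH(OH)COO- is the conjugate base of the weak acid CH3CH(OH)COOH.
Ka = 10^(−3.89) = 1.29 × 10^-4
Kb = Kw/Ka = 1.0×10^-14 / 1.29 × 10^-4 = 7.75 × 10^-11
Let x = [OH-] at equilibrium. Kb = x²/(0.243 − x).
Assume x ≪ 0.243: x ≈ √(7.75 × 10^-11 × 0.243) = 4.34 × 10^-6 M
Check: 0.0018% ionized — well under 5%, approximation valid.
pOH = −log(4.34 × 10^-6) = 5.36; pH = 14.00 − 5.36 = 8.64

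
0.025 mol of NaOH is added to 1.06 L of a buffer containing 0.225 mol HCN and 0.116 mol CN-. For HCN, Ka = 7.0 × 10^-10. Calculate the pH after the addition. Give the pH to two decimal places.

pH = 9.00

OH- converts HCN to CN-: HCN → 0.2 mol, CN- → 0.141 mol.
pKa = −log(7.0 × 10^-10) = 9.155
pH = pKa + log([A⁻]/[HA]) = 9.155 + log(0.141/0.2) = 9.155 -0.152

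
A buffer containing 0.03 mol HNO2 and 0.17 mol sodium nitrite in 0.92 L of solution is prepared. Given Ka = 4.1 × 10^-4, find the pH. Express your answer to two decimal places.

pH = 4.14

pKa = −log(4.1 × 10^-4) = 3.387
Using pH = pKa + log([base]/[acid]) with [base]/[acid] = 0.17/0.03:
pH = 3.387 + (+0.753) = 4.14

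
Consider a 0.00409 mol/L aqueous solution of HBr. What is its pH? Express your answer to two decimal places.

pH = 2.39

HBr is a strong acid and dissociates completely, so [H+] = 0.00409 M.
pH = -log(0.00409) = 2.39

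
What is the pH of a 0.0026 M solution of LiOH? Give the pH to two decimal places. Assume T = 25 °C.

LiOH is a strong base; [OH-] = 0.0026 M.
pOH = -log(0.0026) = 2.59
pH = 14.00 - 2.59 = 11.41

pH = 11.41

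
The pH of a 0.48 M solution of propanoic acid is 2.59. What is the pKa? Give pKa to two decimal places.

[H+] = 10^(-2.59) = 2.57 × 10^-3 M
At equilibrium [HA] = 0.48 − 2.57 × 10^-3 = 4.77 × 10^-1 M
Ka = [H+][A-]/[HA] = (2.57 × 10^-3)² / 4.77 × 10^-1 = 1.38 × 10^-5
pKa = -log(1.38 × 10^-5) = 4.86

pKa = 4.86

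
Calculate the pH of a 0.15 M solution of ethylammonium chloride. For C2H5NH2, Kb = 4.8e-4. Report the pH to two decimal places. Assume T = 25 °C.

C2H5NH3+ is the conjugate acid of the weak base C2H5NH2.
Ka = Kw/Kb = 1.0×10^-14 / 4.8 × 10^-4 = 2.08 × 10^-11
From the ICE table, Ka = x²/(0.15 − x) = 2.08 × 10^-11.
Since Ka ≪ C₀, x ≈ √(Ka·C₀) = 1.77 × 10^-6 M.
pH = −log(1.77 × 10^-6) = 5.75

pH = 5.75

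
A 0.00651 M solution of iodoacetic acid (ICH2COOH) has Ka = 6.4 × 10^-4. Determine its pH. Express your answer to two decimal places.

pH = 2.76

ICH2COOH ⇌ ICH2COO- + H+
From the ICE table, Ka = [H+]²/(0.00651 − [H+]) = 6.4 × 10^-4.
[H+] is not negligible relative to C₀; solve [H+]² + 0.00064·[H+] − 4.17e-06 = 0.
[H+] = (−Ka + √(Ka² + 4·Ka·C₀))/2 = 1.75 × 10^-3 M
pH = −log(1.75 × 10^-3) = 2.76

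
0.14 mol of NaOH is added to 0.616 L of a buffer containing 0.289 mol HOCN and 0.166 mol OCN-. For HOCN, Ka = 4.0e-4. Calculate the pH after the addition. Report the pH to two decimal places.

After neutralization: n(HOCN) = 0.149 mol, n(OCN-) = 0.306 mol.
pKa = −log(4.0 × 10^-4) = 3.398
Henderson–Hasselbalch with mole ratio 0.306/0.149: pH = 3.398 + (+0.313)

pH = 3.71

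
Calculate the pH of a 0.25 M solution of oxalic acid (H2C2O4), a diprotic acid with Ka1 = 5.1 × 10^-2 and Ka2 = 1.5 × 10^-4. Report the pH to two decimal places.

Ka1 ≫ Ka2, so treat the first dissociation as the only significant source of H+.
Ka1 = x²/(0.25 − x) = 5.1 × 10^-2
Solving the quadratic: x = (−Ka1 + √(Ka1² + 4·Ka1·C₀))/2 = 9.03 × 10^-2 M
pH = −log(9.03 × 10^-2) = 1.04

pH = 1.04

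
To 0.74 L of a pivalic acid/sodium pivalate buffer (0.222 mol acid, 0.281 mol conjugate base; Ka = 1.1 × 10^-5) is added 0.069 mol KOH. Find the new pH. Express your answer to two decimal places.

pH = 5.32

After neutralization: n((CH3)3CCOOH) = 0.153 mol, n((CH3)3CCOO-) = 0.35 mol.
pKa = −log(1.1 × 10^-5) = 4.959
pH = pKa + log(n_(CH3)3CCOO-/n_(CH3)3CCOOH) = 4.959 + log(0.35/0.153) = 4.959 + (+0.359)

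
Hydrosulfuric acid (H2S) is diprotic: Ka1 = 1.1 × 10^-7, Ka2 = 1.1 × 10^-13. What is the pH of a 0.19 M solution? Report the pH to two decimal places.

Ka1 ≫ Ka2, so treat the first dissociation as the only significant source of H+.
Ka1 = x²/(0.19 − x) = 1.1 × 10^-7
x ≈ √(1.1 × 10^-7 × 0.19) = 1.45 × 10^-4 M
pH = −log(1.45 × 10^-4) = 3.84

pH = 3.84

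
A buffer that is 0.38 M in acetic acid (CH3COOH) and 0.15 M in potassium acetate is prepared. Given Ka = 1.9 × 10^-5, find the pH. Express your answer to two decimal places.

pH = 4.32

pKa = −log(1.9 × 10^-5) = 4.721
Henderson–Hasselbalch: pH = pKa + log([CH3COO-]/[CH3COOH]) = 4.721 + log(0.15/0.38)
pH = 4.721 + (-0.404) = 4.32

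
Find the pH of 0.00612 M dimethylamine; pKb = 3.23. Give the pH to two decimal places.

(CH3)2NH + H2O ⇌ (CH3)2NH2+ + OH-
Kb = 10^(−3.23) = 5.89 × 10^-4
Let x = [OH-] at equilibrium. Kb = x²/(0.00612 − x).
The 5% rule fails; solving x² + Kb·x − Kb·C₀ = 0 exactly:
x = [−0.000589 + √(0.000589² + 1.44e-05)]/2 = 1.63 × 10^-3 M
pOH = 2.79, so pH = 14.00 − pOH = 11.21

pH = 11.21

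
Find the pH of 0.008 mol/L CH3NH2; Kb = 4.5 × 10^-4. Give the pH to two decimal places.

CH3NH2 + H2O ⇌ CH3NH3+ + OH-
Kb = [OH-]²/(0.008 − [OH-]) = 4.5 × 10^-4
[OH-] is not negligible relative to C₀; solve [OH-]² + 0.00045·[OH-] − 3.6e-06 = 0.
[OH-] = [−0.00045 + √(0.00045² + 1.44e-05)]/2 = 1.69 × 10^-3 M
pOH = −log(1.69 × 10^-3) = 2.77; pH = 14.00 − 2.77 = 11.23

pH = 11.23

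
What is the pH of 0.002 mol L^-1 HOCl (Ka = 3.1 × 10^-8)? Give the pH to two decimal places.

pH = 5.10

HOCl ⇌ OCl- + H+
Ka = [H+]²/(0.002 − [H+]) = 3.1 × 10^-8
Assume [H+] ≪ 0.002: [H+] ≈ √(3.1 × 10^-8 × 0.002) = 7.87 × 10^-6 M
([H+]/C₀ = 0.39% < 5%, so the approximation holds.)
pH = −log[H+] = −log(7.87 × 10^-6) = 5.10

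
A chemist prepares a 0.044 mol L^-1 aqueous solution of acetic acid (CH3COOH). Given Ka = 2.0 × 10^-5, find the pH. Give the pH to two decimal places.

pH = 3.03

CH3COOH ⇌ CH3COO- + H+
Let x = [H+] at equilibrium. Ka = x²/(0.044 − x).
Assume x ≪ 0.044: x ≈ √(2.0 × 10^-5 × 0.044) = 9.38 × 10^-4 M
(x/C₀ = 2.1% < 5%, so the approximation holds.)
pH = −log(9.38 × 10^-4) = 3.03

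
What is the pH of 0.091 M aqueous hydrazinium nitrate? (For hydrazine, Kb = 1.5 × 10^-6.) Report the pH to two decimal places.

N2H5+ is the conjugate acid of the weak base N2H4.
Ka = Kw/Kb = 1.0×10^-14 / 1.5 × 10^-6 = 6.67 × 10^-9
From the ICE table, Ka = [H+]²/(0.091 − [H+]) = 6.67 × 10^-9.
Neglecting [H+] in the denominator: [H+] = √(6.67 × 10^-9 × 0.091) = 2.46 × 10^-5 M
pH = −log(2.46 × 10^-5) = 4.61

pH = 4.61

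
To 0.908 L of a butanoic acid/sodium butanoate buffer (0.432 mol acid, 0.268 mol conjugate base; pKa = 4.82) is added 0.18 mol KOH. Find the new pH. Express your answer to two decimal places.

After neutralization: n(CH3(CH2)2COOH) = 0.252 mol, n(CH3(CH2)2COO-) = 0.448 mol.
Henderson–Hasselbalch with mole ratio 0.448/0.252: pH = 4.82 + (+0.250)

pH = 5.07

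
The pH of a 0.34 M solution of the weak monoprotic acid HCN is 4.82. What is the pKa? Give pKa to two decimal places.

pKa = 9.17

[H+] = 10^(-4.82) = 1.51 × 10^-5 M
At equilibrium [HA] = 0.34 − 1.51 × 10^-5 = 3.40 × 10^-1 M
Ka = [H+][A-]/[HA] = (1.51 × 10^-5)² / 3.40 × 10^-1 = 6.71 × 10^-10
pKa = -log(6.71 × 10^-10) = 9.17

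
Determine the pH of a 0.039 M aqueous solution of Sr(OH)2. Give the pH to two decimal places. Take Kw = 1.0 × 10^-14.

pH = 12.89

Sr(OH)2 is a strong base (each formula unit releases 2 OH-); [OH-] = 0.078 M.
pOH = -log(0.078) = 1.11
pH = 14.00 - 1.11 = 12.89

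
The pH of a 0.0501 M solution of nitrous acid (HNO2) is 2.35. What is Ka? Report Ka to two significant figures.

Ka = 4.4 × 10^-4

[H+] = 10^(-2.35) = 4.47 × 10^-3 M
At equilibrium [HA] = 0.0501 − 4.47 × 10^-3 = 4.56 × 10^-2 M
Ka = [H+][A-]/[HA] = (4.47 × 10^-3)² / 4.56 × 10^-2 = 4.4 × 10^-4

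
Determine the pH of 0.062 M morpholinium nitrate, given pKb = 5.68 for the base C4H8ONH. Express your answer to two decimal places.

pH = 4.76

C4H8ONH2+ is the conjugate acid of the weak base C4H8ONH.
Kb = 10^(−5.68) = 2.09 × 10^-6
Ka = Kw/Kb = 1.0×10^-14 / 2.09 × 10^-6 = 4.78 × 10^-9
From the ICE table, Ka = [H+]²/(0.062 − [H+]) = 4.78 × 10^-9.
Neglecting [H+] in the denominator: [H+] = √(4.78 × 10^-9 × 0.062) = 1.72 × 10^-5 M
Check: 0.028% ionized — well under 5%, approximation valid.
pH = −log[H+] = −log(1.72 × 10^-5) = 4.76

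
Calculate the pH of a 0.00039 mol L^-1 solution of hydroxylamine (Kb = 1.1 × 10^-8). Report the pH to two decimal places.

pH = 8.32

NH2OH + H2O ⇌ NH3OH+ + OH-
Kb = x²/(0.00039 − x) = 1.1 × 10^-8
Neglecting x in the denominator: x = √(1.1 × 10^-8 × 0.00039) = 2.07 × 10^-6 M
pOH = 5.68, so pH = 14.00 − pOH = 8.32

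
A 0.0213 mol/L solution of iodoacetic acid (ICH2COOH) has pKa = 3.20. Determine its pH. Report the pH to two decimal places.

pH = 2.47

ICH2COOH ⇌ ICH2COO- + H+
Ka = 10^(−3.20) = 6.31 × 10^-4
Ka = x²/(0.0213 − x) = 6.31 × 10^-4
x is not negligible relative to C₀; solve x² + 0.000631·x − 1.34e-05 = 0.
x = [−0.000631 + √(0.000631² + 5.38e-05)]/2 = 3.36 × 10^-3 M
pH = −log(3.36 × 10^-3) = 2.47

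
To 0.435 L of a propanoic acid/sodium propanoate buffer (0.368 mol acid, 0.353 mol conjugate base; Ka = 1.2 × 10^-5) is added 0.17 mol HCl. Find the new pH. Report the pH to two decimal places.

pH = 4.45

Added H+ converts CH3CH2COO- to CH3CH2COOH: CH3CH2COOH → 0.538 mol, CH3CH2COO- → 0.183 mol.
pKa = −log(1.2 × 10^-5) = 4.921
Henderson–Hasselbalch with mole ratio 0.183/0.538: pH = 4.921 + (-0.468)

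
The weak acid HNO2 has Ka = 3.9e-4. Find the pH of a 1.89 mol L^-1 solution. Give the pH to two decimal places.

HNO2 ⇌ NO2- + H+
Ka = [H+]²/(1.89 − [H+]) = 3.9 × 10^-4
Since Ka ≪ C₀, [H+] ≈ √(Ka·C₀) = 2.71 × 10^-2 M.
pH = −log(2.71 × 10^-2) = 1.57

pH = 1.57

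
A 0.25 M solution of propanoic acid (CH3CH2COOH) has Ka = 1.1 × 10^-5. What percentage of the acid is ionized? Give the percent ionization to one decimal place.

CH3CH2COOH ⇌ CH3CH2COO- + H+; let x = [H+] at equilibrium.
x ≈ √(Ka·C₀) = √(1.1 × 10^-5 × 0.25) = 1.66 × 10^-3 M
% ionization = x/C₀ × 100% = 1.66 × 10^-3/0.25 × 100% = 0.7%

0.7%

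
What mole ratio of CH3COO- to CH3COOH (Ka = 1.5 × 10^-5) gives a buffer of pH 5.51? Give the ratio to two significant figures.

pKa = -log(1.5 × 10^-5) = 4.824
pH = pKa + log(r) ⇒ log(r) = 5.51 − 4.824 = +0.686
r = [CH3COO-]/[CH3COOH] = 10^(+0.686) = 4.85

ratio = 4.9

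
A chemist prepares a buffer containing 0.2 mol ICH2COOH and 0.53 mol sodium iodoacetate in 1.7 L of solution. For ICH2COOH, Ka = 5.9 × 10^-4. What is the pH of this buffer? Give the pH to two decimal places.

pKa = −log(5.9 × 10^-4) = 3.229
pH = pKa + log([A⁻]/[HA]) = 3.229 + log(0.53/0.2)
pH = 3.229 + (+0.423) = 3.65

pH = 3.65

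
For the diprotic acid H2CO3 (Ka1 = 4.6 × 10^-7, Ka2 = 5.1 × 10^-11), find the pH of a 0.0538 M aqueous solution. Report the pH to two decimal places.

Since Ka1 ≫ Ka2, the first ionization dominates [H+].
Ka1 = x²/(0.0538 − x) = 4.6 × 10^-7
x ≈ √(4.6 × 10^-7 × 0.0538) = 1.57 × 10^-4 M
pH = −log(1.57 × 10^-4) = 3.80

pH = 3.80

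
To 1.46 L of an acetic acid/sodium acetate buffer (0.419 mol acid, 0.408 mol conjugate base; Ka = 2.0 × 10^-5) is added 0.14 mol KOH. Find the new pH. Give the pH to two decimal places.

pH = 4.99

OH- converts CH3COOH to CH3COO-: CH3COOH → 0.279 mol, CH3COO- → 0.548 mol.
pKa = −log(2.0 × 10^-5) = 4.699
Henderson–Hasselbalch with mole ratio 0.548/0.279: pH = 4.699 + (+0.293)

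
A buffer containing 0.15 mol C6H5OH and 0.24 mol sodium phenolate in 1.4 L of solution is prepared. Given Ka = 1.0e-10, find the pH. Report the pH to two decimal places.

pH = 10.20

pKa = −log(1.0 × 10^-10) = 10.000
Using pH = pKa + log([base]/[acid]) with [base]/[acid] = 0.24/0.15:
pH = 10.000 + (+0.204) = 10.20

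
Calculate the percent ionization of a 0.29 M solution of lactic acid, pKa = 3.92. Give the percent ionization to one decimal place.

2.0%

CH3CH(OH)COOH ⇌ CH3CH(OH)COO- + H+; let x = [H+] at equilibrium.
Ka = 10^(−3.92) = 1.20 × 10^-4
x ≈ √(Ka·C₀) = √(1.20 × 10^-4 × 0.29) = 5.90 × 10^-3 M
Fraction ionized = 5.90 × 10^-3 / 0.29 = 0.0203 → 2.0%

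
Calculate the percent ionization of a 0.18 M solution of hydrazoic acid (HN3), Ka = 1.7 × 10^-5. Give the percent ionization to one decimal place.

HN3 ⇌ N3- + H+; let x = [H+] at equilibrium.
x ≈ √(Ka·C₀) = √(1.7 × 10^-5 × 0.18) = 1.75 × 10^-3 M
% ionization = x/C₀ × 100% = 1.75 × 10^-3/0.18 × 100% = 1.0%

1.0%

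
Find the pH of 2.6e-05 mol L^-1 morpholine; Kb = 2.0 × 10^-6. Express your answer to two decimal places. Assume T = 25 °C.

pH = 8.80

C4H8ONH + H2O ⇌ C4H8ONH2+ + OH-
Kb = [OH-]²/(2.6e-05 − [OH-]) = 2.0 × 10^-6
[OH-] is not negligible relative to C₀; solve [OH-]² + 2e-06·[OH-] − 5.2e-11 = 0.
[OH-] = (−Kb + √(Kb² + 4·Kb·C₀))/2 = 6.28 × 10^-6 M
pOH = 5.20, so pH = 14.00 − pOH = 8.80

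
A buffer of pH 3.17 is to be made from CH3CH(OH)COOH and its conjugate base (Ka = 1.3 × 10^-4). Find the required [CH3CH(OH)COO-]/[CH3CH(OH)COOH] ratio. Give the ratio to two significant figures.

pKa = -log(1.3 × 10^-4) = 3.886
pH = pKa + log(r) ⇒ log(r) = 3.17 − 3.886 = -0.716
r = [CH3CH(OH)COO-]/[CH3CH(OH)COOH] = 10^(-0.716) = 0.192

ratio = 0.19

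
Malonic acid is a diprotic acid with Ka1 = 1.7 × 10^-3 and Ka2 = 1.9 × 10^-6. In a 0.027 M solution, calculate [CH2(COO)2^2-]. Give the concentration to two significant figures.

First ionization gives [H+] ≈ [CH2(COOH)COO-] = 5.98 × 10^-3 M.
Second step: Ka2 = [H+][CH2(COO)2^2-]/[CH2(COOH)COO-] ≈ [CH2(COO)2^2-] (since [H+] ≈ [CH2(COOH)COO-]).
So [CH2(COO)2^2-] ≈ Ka2.

1.9 × 10^-6 M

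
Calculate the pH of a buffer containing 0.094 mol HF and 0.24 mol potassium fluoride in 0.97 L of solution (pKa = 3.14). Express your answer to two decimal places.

pH = 3.55

Henderson–Hasselbalch: pH = pKa + log([F-]/[HF]) = 3.14 + log(0.24/0.094)
pH = 3.14 + (+0.407) = 3.55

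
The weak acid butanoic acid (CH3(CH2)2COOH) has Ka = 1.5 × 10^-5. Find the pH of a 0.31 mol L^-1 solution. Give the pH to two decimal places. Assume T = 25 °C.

pH = 2.67

CH3(CH2)2COOH ⇌ CH3(CH2)2COO- + H+
Let x = [H+] at equilibrium. Ka = x²/(0.31 − x).
Neglecting x in the denominator: x = √(1.5 × 10^-5 × 0.31) = 2.16 × 10^-3 M
pH = −log(2.16 × 10^-3) = 2.67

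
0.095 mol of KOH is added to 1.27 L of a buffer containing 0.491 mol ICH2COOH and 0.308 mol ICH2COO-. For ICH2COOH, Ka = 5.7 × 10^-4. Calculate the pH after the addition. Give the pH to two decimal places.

OH- converts ICH2COOH to ICH2COO-: ICH2COOH → 0.396 mol, ICH2COO- → 0.403 mol.
pKa = −log(5.7 × 10^-4) = 3.244
pH = pKa + log([A⁻]/[HA]) = 3.244 + log(0.403/0.396) = 3.244 +0.008

pH = 3.25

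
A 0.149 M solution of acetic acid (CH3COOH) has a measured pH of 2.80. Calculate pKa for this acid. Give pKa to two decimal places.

[H+] = 10^(-2.80) = 1.58 × 10^-3 M
At equilibrium [HA] = 0.149 − 1.58 × 10^-3 = 1.47 × 10^-1 M
Ka = [H+][A-]/[HA] = (1.58 × 10^-3)² / 1.47 × 10^-1 = 1.70 × 10^-5
pKa = -log(1.70 × 10^-5) = 4.77

pKa = 4.77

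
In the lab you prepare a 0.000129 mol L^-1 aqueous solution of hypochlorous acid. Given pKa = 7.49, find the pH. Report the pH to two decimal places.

HOCl ⇌ OCl- + H+
Ka = 10^(−7.49) = 3.24 × 10^-8
From the ICE table, Ka = x²/(0.000129 − x) = 3.24 × 10^-8.
Assume x ≪ 0.000129: x ≈ √(3.24 × 10^-8 × 0.000129) = 2.04 × 10^-6 M
(x/C₀ = 1.6% < 5%, so the approximation holds.)
pH = −log[H+] = −log(2.04 × 10^-6) = 5.69

pH = 5.69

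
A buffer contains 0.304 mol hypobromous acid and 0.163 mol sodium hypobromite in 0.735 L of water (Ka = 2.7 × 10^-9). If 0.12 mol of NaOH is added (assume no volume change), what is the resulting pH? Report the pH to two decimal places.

pH = 8.76

After neutralization: n(HOBr) = 0.184 mol, n(OBr-) = 0.283 mol.
pKa = −log(2.7 × 10^-9) = 8.569
pH = pKa + log(n_OBr-/n_HOBr) = 8.569 + log(0.283/0.184) = 8.569 + (+0.187)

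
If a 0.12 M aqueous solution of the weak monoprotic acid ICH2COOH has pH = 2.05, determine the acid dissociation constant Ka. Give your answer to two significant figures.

Ka = 7.2 × 10^-4

[H+] = 10^(-2.05) = 8.91 × 10^-3 M
At equilibrium [HA] = 0.12 − 8.91 × 10^-3 = 1.11 × 10^-1 M
Ka = [H+][A-]/[HA] = (8.91 × 10^-3)² / 1.11 × 10^-1 = 7.2 × 10^-4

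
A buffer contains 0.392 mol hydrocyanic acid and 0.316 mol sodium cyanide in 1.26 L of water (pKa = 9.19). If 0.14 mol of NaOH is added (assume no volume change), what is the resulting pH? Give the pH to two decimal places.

pH = 9.45

OH- converts HCN to CN-: HCN → 0.252 mol, CN- → 0.456 mol.
pH = pKa + log(n_CN-/n_HCN) = 9.19 + log(0.456/0.252) = 9.19 + (+0.258)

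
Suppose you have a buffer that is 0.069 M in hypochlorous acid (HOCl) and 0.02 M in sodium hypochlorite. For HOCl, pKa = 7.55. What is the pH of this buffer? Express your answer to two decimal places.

pH = 7.01

pH = pKa + log([A⁻]/[HA]) = 7.55 + log(0.02/0.069)
pH = 7.55 + (-0.538) = 7.01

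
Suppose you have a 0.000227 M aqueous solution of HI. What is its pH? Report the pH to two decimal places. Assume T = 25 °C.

pH = 3.64

HI is a strong acid and dissociates completely, so [H+] = 0.000227 M.
pH = -log(0.000227) = 3.64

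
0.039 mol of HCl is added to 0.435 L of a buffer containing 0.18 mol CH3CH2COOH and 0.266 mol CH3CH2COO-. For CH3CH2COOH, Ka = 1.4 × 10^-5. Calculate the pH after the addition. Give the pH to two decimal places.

pH = 4.87

Added H+ converts CH3CH2COO- to CH3CH2COOH: CH3CH2COOH → 0.219 mol, CH3CH2COO- → 0.227 mol.
pKa = −log(1.4 × 10^-5) = 4.854
Henderson–Hasselbalch with mole ratio 0.227/0.219: pH = 4.854 + (+0.016)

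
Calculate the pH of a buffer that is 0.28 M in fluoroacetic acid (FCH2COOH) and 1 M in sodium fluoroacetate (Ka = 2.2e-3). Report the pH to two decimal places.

pH = 3.21

pKa = −log(2.2 × 10^-3) = 2.658
Henderson–Hasselbalch: pH = pKa + log([FCH2COO-]/[FCH2COOH]) = 2.658 + log(1/0.28)
pH = 2.658 + (+0.553) = 3.21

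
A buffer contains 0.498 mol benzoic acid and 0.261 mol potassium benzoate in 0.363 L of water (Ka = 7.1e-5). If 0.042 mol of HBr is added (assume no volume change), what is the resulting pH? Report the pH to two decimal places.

After neutralization: n(C6H5COOH) = 0.54 mol, n(C6H5COO-) = 0.219 mol.
pKa = −log(7.1 × 10^-5) = 4.149
pH = pKa + log([A⁻]/[HA]) = 4.149 + log(0.219/0.54) = 4.149 -0.392

pH = 3.76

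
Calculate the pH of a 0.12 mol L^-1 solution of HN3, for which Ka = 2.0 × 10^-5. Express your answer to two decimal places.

HN3 ⇌ N3- + H+
Ka = x²/(0.12 − x) = 2.0 × 10^-5
Assume x ≪ 0.12: x ≈ √(2.0 × 10^-5 × 0.12) = 1.55 × 10^-3 M
(x/C₀ = 1.3% < 5%, so the approximation holds.)
pH = −log[H+] = −log(1.55 × 10^-3) = 2.81

pH = 2.81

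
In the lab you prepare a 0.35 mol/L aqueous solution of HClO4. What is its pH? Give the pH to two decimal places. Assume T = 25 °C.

HClO4 is a strong acid and dissociates completely, so [H+] = 0.35 M.
pH = -log(0.35) = 0.46

pH = 0.46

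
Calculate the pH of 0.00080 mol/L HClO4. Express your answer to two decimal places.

pH = 3.10

HClO4 is a strong acid and dissociates completely, so [H+] = 0.00080 M.
pH = -log(0.0008) = 3.10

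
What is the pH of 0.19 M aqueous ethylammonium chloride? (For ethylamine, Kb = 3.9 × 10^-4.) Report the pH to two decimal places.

pH = 5.66

C2H5NH3+ is the conjugate acid of the weak base C2H5NH2.
Ka = Kw/Kb = 1.0×10^-14 / 3.9 × 10^-4 = 2.56 × 10^-11
From the ICE table, Ka = [H+]²/(0.19 − [H+]) = 2.56 × 10^-11.
Assume [H+] ≪ 0.19: [H+] ≈ √(2.56 × 10^-11 × 0.19) = 2.21 × 10^-6 M
pH = −log[H+] = −log(2.21 × 10^-6) = 5.66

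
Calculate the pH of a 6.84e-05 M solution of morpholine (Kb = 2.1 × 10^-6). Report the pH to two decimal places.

pH = 9.04

C4H8ONH + H2O ⇌ C4H8ONH2+ + OH-
Kb = [OH-]²/(6.84e-05 − [OH-]) = 2.1 × 10^-6
[OH-] is not negligible relative to C₀; solve [OH-]² + 2.1e-06·[OH-] − 1.44e-10 = 0.
[OH-] = [−2.1e-06 + √(2.1e-06² + 5.75e-10)]/2 = 1.10 × 10^-5 M
pOH = −log(1.10 × 10^-5) = 4.96; pH = 14.00 − 4.96 = 9.04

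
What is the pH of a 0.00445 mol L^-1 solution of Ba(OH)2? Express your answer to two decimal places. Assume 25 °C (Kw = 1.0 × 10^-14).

pH = 11.95

Ba(OH)2 is a strong base (each formula unit releases 2 OH-); [OH-] = 0.0089 M.
pOH = -log(0.0089) = 2.05
pH = 14.00 - 2.05 = 11.95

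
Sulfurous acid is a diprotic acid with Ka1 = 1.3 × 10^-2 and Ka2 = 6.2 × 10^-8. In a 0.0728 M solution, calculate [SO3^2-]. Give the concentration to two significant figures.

First ionization gives [H+] ≈ [HSO3-] = 2.49 × 10^-2 M.
Second step: Ka2 = [H+][SO3^2-]/[HSO3-] ≈ [SO3^2-] (since [H+] ≈ [HSO3-]).
So [SO3^2-] ≈ Ka2.

6.2 × 10^-8 M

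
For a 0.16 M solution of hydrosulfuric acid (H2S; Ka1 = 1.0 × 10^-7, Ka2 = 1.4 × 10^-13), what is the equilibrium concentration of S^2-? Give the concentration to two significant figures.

First ionization gives [H+] ≈ [HS-] = 1.26 × 10^-4 M.
Second step: Ka2 = [H+][S^2-]/[HS-] ≈ [S^2-] (since [H+] ≈ [HS-]).
So [S^2-] ≈ Ka2.

1.4 × 10^-13 M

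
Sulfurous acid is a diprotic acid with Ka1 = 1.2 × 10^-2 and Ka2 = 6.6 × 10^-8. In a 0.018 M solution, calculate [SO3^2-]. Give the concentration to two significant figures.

First ionization gives [H+] ≈ [HSO3-] = 9.87 × 10^-3 M.
Second step: Ka2 = [H+][SO3^2-]/[HSO3-] ≈ [SO3^2-] (since [H+] ≈ [HSO3-]).
So [SO3^2-] ≈ Ka2.

6.6 × 10^-8 M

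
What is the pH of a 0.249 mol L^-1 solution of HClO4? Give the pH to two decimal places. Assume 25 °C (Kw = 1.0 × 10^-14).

HClO4 is a strong acid and dissociates completely, so [H+] = 0.249 M.
pH = -log(0.249) = 0.60

pH = 0.60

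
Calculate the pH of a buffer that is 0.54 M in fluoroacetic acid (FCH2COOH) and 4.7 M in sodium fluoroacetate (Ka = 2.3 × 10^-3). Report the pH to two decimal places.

pH = 3.58

pKa = −log(2.3 × 10^-3) = 2.638
pH = pKa + log([A⁻]/[HA]) = 2.638 + log(4.7/0.54)
pH = 2.638 + (+0.940) = 3.58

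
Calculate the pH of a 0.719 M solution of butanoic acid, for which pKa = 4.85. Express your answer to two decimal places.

CH3(CH2)2COOH ⇌ CH3(CH2)2COO- + H+
Ka = 10^(−4.85) = 1.41 × 10^-5
From the ICE table, Ka = [H+]²/(0.719 − [H+]) = 1.41 × 10^-5.
Neglecting [H+] in the denominator: [H+] = √(1.41 × 10^-5 × 0.719) = 3.18 × 10^-3 M
pH = −log(3.18 × 10^-3) = 2.50

pH = 2.50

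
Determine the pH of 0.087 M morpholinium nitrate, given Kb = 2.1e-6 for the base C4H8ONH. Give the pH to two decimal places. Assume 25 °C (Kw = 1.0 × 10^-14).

C4H8ONH2+ is the conjugate acid of the weak base C4H8ONH.
Ka = Kw/Kb = 1.0×10^-14 / 2.1 × 10^-6 = 4.76 × 10^-9
Ka = [H+]²/(0.087 − [H+]) = 4.76 × 10^-9
Since Ka ≪ C₀, [H+] ≈ √(Ka·C₀) = 2.03 × 10^-5 M.
Check: 0.023% ionized — well under 5%, approximation valid.
pH = −log(2.03 × 10^-5) = 4.69

pH = 4.69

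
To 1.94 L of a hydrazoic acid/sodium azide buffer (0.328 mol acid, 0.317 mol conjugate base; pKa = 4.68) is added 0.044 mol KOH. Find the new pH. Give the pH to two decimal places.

pH = 4.78

OH- converts HN3 to N3-: HN3 → 0.284 mol, N3- → 0.361 mol.
pH = pKa + log(n_N3-/n_HN3) = 4.68 + log(0.361/0.284) = 4.68 + (+0.104)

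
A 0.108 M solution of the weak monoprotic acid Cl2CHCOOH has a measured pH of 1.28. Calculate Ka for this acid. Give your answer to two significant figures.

[H+] = 10^(-1.28) = 5.25 × 10^-2 M
At equilibrium [HA] = 0.108 − 5.25 × 10^-2 = 5.55 × 10^-2 M
Ka = [H+][A-]/[HA] = (5.25 × 10^-2)² / 5.55 × 10^-2 = 5.0 × 10^-2

Ka = 5.0 × 10^-2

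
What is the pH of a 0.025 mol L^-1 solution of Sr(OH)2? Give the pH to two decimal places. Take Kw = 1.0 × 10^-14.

pH = 12.70

Sr(OH)2 is a strong base (each formula unit releases 2 OH-); [OH-] = 0.05 M.
pOH = -log(0.05) = 1.30
pH = 14.00 - 1.30 = 12.70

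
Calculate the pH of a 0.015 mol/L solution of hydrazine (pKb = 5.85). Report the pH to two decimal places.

pH = 10.16

N2H4 + H2O ⇌ N2H5+ + OH-
Kb = 10^(−5.85) = 1.41 × 10^-6
Kb = [OH-]²/(0.015 − [OH-]) = 1.41 × 10^-6
Since Kb ≪ C₀, [OH-] ≈ √(Kb·C₀) = 1.45 × 10^-4 M.
Check: 0.97% ionized — well under 5%, approximation valid.
pOH = 3.84, so pH = 14.00 − pOH = 10.16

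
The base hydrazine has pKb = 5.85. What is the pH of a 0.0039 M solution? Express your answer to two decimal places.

N2H4 + H2O ⇌ N2H5+ + OH-
Kb = 10^(−5.85) = 1.41 × 10^-6
Kb = [OH-]²/(0.0039 − [OH-]) = 1.41 × 10^-6
Assume [OH-] ≪ 0.0039: [OH-] ≈ √(1.41 × 10^-6 × 0.0039) = 7.42 × 10^-5 M
([OH-]/C₀ = 1.9% < 5%, so the approximation holds.)
pOH = 4.13, so pH = 14.00 − pOH = 9.87

pH = 9.87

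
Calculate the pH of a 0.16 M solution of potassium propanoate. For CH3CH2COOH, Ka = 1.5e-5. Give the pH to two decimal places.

CH3CH2COO- is the conjugate base of the weak acid CH3CH2COOH.
Kb = Kw/Ka = 1.0×10^-14 / 1.5 × 10^-5 = 6.67 × 10^-10
From the ICE table, Kb = x²/(0.16 − x) = 6.67 × 10^-10.
Neglecting x in the denominator: x = √(6.67 × 10^-10 × 0.16) = 1.03 × 10^-5 M
pOH = −log(1.03 × 10^-5) = 4.99; pH = 14.00 − 4.99 = 9.01

pH = 9.01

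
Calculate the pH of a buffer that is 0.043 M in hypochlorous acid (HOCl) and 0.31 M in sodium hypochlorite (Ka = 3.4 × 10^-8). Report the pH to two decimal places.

pH = 8.33

pKa = −log(3.4 × 10^-8) = 7.469
pH = pKa + log([A⁻]/[HA]) = 7.469 + log(0.31/0.043)
pH = 7.469 + (+0.858) = 8.33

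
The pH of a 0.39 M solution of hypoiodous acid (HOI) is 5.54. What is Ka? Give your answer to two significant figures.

[H+] = 10^(-5.54) = 2.88 × 10^-6 M
At equilibrium [HA] = 0.39 − 2.88 × 10^-6 = 3.90 × 10^-1 M
Ka = [H+][A-]/[HA] = (2.88 × 10^-6)² / 3.90 × 10^-1 = 2.1 × 10^-11

Ka = 2.1 × 10^-11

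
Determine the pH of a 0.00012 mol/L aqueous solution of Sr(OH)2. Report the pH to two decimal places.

pH = 10.38

Sr(OH)2 is a strong base (each formula unit releases 2 OH-); [OH-] = 0.00024 M.
pOH = -log(0.00024) = 3.62
pH = 14.00 - 3.62 = 10.38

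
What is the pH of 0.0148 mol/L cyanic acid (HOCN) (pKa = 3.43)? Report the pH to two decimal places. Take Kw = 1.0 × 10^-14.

pH = 2.66

HOCN ⇌ OCN- + H+
Ka = 10^(−3.43) = 3.72 × 10^-4
Let x = [H+] at equilibrium. Ka = x²/(0.0148 − x).
The 5% rule fails; solving x² + Ka·x − Ka·C₀ = 0 exactly:
x = (−Ka + √(Ka² + 4·Ka·C₀))/2 = 2.17 × 10^-3 M
pH = −log[H+] = −log(2.17 × 10^-3) = 2.66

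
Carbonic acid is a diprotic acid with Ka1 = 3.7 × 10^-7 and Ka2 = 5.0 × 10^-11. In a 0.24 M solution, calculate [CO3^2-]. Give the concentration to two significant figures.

First ionization gives [H+] ≈ [HCO3-] = 2.98 × 10^-4 M.
Second step: Ka2 = [H+][CO3^2-]/[HCO3-] ≈ [CO3^2-] (since [H+] ≈ [HCO3-]).
So [CO3^2-] ≈ Ka2.

5.0 × 10^-11 M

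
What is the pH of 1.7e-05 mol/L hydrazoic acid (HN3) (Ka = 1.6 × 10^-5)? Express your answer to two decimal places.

HN3 ⇌ N3- + H+
Ka = [H+]²/(1.7e-05 − [H+]) = 1.6 × 10^-5
The 5% rule fails; solving [H+]² + Ka·[H+] − Ka·C₀ = 0 exactly:
[H+] = (−Ka + √(Ka² + 4·Ka·C₀))/2 = 1.03 × 10^-5 M
pH = −log(1.03 × 10^-5) = 4.99

pH = 4.99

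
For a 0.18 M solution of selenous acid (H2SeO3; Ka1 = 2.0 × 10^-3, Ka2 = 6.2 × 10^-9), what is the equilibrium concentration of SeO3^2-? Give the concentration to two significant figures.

First ionization gives [H+] ≈ [HSeO3-] = 1.80 × 10^-2 M.
Second step: Ka2 = [H+][SeO3^2-]/[HSeO3-] ≈ [SeO3^2-] (since [H+] ≈ [HSeO3-]).
So [SeO3^2-] ≈ Ka2.

6.2 × 10^-9 M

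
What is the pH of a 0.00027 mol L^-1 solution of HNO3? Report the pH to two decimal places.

pH = 3.57

HNO3 is a strong acid and dissociates completely, so [H+] = 0.00027 M.
pH = -log(0.00027) = 3.57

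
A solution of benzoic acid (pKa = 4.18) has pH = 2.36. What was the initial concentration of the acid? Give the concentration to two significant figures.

[H+] = 10^(-2.36) = 4.37 × 10^-3 M = x
Ka = 10^(−4.18) = 6.61 × 10^-5
Ka = x²/(C₀ − x) ⇒ C₀ = x + x²/Ka
C₀ = 4.37 × 10^-3 + (4.37 × 10^-3)²/(6.61 × 10^-5) = 2.93 × 10^-1 M

C₀ = 2.9 × 10^-1 M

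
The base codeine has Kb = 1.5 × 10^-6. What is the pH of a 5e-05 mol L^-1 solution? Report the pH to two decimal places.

pH = 8.90

C18H21NO3 + H2O ⇌ C18H22NO3+ + OH-
Kb = [OH-]²/(5e-05 − [OH-]) = 1.5 × 10^-6
The 5% rule fails; solving [OH-]² + Kb·[OH-] − Kb·C₀ = 0 exactly:
[OH-] = [−1.5e-06 + √(1.5e-06² + 3e-10)]/2 = 7.94 × 10^-6 M
pOH = −log(7.94 × 10^-6) = 5.10; pH = 14.00 − 5.10 = 8.90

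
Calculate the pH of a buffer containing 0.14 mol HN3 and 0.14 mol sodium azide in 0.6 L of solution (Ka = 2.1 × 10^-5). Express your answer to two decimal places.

pKa = −log(2.1 × 10^-5) = 4.678
pH = pKa + log([A⁻]/[HA]) = 4.678 + log(0.14/0.14)
pH = 4.678 + (+0.000) = 4.68

pH = 4.68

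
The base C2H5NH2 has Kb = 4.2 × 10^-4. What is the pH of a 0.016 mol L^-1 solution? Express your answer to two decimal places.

C2H5NH2 + H2O ⇌ C2H5NH3+ + OH-
From the ICE table, Kb = [OH-]²/(0.016 − [OH-]) = 4.2 × 10^-4.
The 5% rule fails; solving [OH-]² + Kb·[OH-] − Kb·C₀ = 0 exactly:
[OH-] = (−Kb + √(Kb² + 4·Kb·C₀))/2 = 2.39 × 10^-3 M
pOH = 2.62, so pH = 14.00 − pOH = 11.38

pH = 11.38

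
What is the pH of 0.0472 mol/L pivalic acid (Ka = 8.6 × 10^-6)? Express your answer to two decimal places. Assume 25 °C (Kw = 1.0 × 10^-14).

pH = 3.20

(CH3)3CCOOH ⇌ (CH3)3CCOO- + H+
Ka = [H+]²/(0.0472 − [H+]) = 8.6 × 10^-6
Since Ka ≪ C₀, [H+] ≈ √(Ka·C₀) = 6.37 × 10^-4 M.
([H+]/C₀ = 1.3% < 5%, so the approximation holds.)
pH = −log(6.37 × 10^-4) = 3.20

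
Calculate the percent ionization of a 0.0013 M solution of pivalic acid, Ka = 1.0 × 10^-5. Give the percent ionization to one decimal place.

(CH3)3CCOOH ⇌ (CH3)3CCOO- + H+; let x = [H+] at equilibrium.
Solve x² + 1e-05x − 1.3e-08 = 0 → x = 1.09 × 10^-4 M
% ionization = x/C₀ × 100% = 1.09 × 10^-4/0.0013 × 100% = 8.4%

8.4%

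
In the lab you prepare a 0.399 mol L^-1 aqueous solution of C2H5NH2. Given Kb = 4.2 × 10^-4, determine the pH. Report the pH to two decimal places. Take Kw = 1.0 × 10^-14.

pH = 12.11

C2H5NH2 + H2O ⇌ C2H5NH3+ + OH-
From the ICE table, Kb = x²/(0.399 − x) = 4.2 × 10^-4.
Assume x ≪ 0.399: x ≈ √(4.2 × 10^-4 × 0.399) = 1.29 × 10^-2 M
pOH = −log(1.29 × 10^-2) = 1.89; pH = 14.00 − 1.89 = 12.11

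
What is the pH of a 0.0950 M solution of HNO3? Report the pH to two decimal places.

pH = 1.02

HNO3 is a strong acid and dissociates completely, so [H+] = 0.0950 M.
pH = -log(0.095) = 1.02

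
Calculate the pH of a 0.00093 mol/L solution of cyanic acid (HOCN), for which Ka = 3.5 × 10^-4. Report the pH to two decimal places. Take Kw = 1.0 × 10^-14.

pH = 3.37

HOCN ⇌ OCN- + H+
Let x = [H+] at equilibrium. Ka = x²/(0.00093 − x).
x is not negligible relative to C₀; solve x² + 0.00035·x − 3.25e-07 = 0.
x = [−0.00035 + √(0.00035² + 1.3e-06)]/2 = 4.22 × 10^-4 M
pH = −log(4.22 × 10^-4) = 3.37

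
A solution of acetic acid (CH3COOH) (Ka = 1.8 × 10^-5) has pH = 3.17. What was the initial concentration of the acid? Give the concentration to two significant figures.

C₀ = 2.6 × 10^-2 M

[H+] = 10^(-3.17) = 6.76 × 10^-4 M = x
Ka = x²/(C₀ − x) ⇒ C₀ = x + x²/Ka
C₀ = 6.76 × 10^-4 + (6.76 × 10^-4)²/(1.8 × 10^-5) = 2.61 × 10^-2 M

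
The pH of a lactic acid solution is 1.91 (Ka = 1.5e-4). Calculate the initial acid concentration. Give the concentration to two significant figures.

[H+] = 10^(-1.91) = 1.23 × 10^-2 M = x
Ka = x²/(C₀ − x) ⇒ C₀ = x + x²/Ka
C₀ = 1.23 × 10^-2 + (1.23 × 10^-2)²/(1.5 × 10^-4) = 1.02 M

C₀ = 1.0 M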